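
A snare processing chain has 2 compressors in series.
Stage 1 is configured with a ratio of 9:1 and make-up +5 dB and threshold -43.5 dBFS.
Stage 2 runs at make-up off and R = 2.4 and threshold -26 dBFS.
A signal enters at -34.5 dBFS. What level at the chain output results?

Stage 1: 9 dB above -43.5 dBFS, reduced 9:1 to 1 dB above → -42.5 dBFS; +5 dB make-up → -37.5 dBFS.
Stage 2: -37.5 dBFS is at or below the -26 dBFS threshold — no compression; output -37.5 dBFS.

-37.5 dBFS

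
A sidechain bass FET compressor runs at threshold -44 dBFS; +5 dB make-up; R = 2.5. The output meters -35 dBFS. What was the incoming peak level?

Stripping the +5 dB make-up gives -40 dBFS at the gain stage.
Post-compression overshoot = -40 − (-44) = 4 dB.
Input overshoot = R × output overshoot = 10 dB → input = -44 + 10 = -34 dBFS.

-34 dBFS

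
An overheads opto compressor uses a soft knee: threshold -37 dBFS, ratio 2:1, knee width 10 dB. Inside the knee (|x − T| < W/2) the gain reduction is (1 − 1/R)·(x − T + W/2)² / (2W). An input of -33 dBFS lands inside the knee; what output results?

x − T + W/2 = -33 − (-37) + 5 = 9.
GR = (1 − 1/2) × 9² / 20 = 0.5 × 81 / 20 = 2.025 dB.
Output = -33 − 2.025 = -35.025 dBFS.

-35.025 dBFS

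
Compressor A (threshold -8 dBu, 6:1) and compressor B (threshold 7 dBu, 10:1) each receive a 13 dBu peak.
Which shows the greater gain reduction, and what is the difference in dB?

A, by 12.1 dB

A: GR = 21 − 21/6 = 17.5 dB.
B: GR = 6 − 6/10 = 5.4 dB.
Difference: 12.1 dB in favour of A.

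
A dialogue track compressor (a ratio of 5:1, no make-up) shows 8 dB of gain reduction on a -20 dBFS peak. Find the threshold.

-30 dBFS

Input is 10 dB above T (since output overshoot × R = input overshoot: (-28 − T)·5 = -20 − T gives T = -30 dBFS).
Check: -30 + (-20 − (-30))/5 = -30 + 2 = -28 dBFS. ✓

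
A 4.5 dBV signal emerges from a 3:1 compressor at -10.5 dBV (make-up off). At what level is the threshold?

Gain reduction = 4.5 − (-10.5) = 15 dB; output overshoot = GR / (R − 1) = 15 / 2 = 7.5 dB.
Threshold = output − output overshoot = -10.5 − 7.5 = -18 dBV.

-18 dBV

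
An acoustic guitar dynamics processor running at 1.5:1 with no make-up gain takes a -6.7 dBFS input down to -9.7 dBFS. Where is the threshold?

-15.7 dBFS

Input is 9 dB above T (since output overshoot × R = input overshoot: (-9.7 − T)·1.5 = -6.7 − T gives T = -15.7 dBFS).
Check: -15.7 + (-6.7 − (-15.7))/1.5 = -15.7 + 6 = -9.7 dBFS. ✓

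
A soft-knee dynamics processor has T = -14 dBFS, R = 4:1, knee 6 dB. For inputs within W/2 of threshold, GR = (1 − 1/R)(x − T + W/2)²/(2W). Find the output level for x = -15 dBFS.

-15.25 dBFS

x − T + W/2 = -15 − (-14) + 3 = 2.
GR = (1 − 1/4) × 2² / 12 = 0.75 × 4 / 12 = 0.25 dB.
Output = -15 − 0.25 = -15.25 dBFS.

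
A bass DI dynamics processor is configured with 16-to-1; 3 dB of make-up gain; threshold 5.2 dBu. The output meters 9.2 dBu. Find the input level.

Stripping the +3 dB make-up gives 6.2 dBu at the gain stage.
The compressed level sits 6.2 − 5.2 = 1 dB over threshold.
Undo the ratio: input overshoot = 1 × 16 = 16 dB, giving input = 21.2 dBu.

21.2 dBu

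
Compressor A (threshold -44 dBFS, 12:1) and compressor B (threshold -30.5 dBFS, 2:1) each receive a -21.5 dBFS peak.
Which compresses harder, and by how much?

A, by 16.125 dB

A: GR = 22.5 − 22.5/12 = 20.625 dB.
B: GR = 9 − 9/2 = 4.5 dB.
A reduces 16.125 dB more.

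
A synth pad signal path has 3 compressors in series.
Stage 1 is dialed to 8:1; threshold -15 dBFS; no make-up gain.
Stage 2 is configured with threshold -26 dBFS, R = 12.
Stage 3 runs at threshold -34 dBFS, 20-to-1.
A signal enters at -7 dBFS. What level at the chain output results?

Stage 1: overshoot 8 dB → 8/8 = 1 dB → -14 dBFS.
Stage 2: overshoot 12 dB → 12/12 = 1 dB → -25 dBFS.
Stage 3: 9 dB above -34 dBFS, reduced 20:1 to 0.45 dB above → -33.55 dBFS.

-33.55 dBFS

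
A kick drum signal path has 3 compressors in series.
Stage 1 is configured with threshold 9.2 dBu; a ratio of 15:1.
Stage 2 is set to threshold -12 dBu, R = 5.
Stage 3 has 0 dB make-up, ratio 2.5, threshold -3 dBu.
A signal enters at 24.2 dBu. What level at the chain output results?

-7.56 dBu

Stage 1: 15 dB above 9.2 dBu, reduced 15:1 to 1 dB above → 10.2 dBu.
Stage 2: 22.2 dB above -12 dBu, reduced 5:1 to 4.44 dB above → -7.56 dBu.
Stage 3: -7.56 dBu is at or below the -3 dBu threshold — no compression; output -7.56 dBu.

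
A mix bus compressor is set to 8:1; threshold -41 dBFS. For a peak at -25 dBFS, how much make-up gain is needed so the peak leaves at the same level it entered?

The peak compresses to -41 + 16/8 = -39 dBFS.
To reach -25 dBFS requires -25 − (-39) = 14 dB of make-up.

14 dB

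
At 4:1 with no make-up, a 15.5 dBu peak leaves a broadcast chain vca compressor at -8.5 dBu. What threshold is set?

Let T be the threshold. Output overshoot = (input overshoot)/R, so -8.5 − T = (15.5 − T)/4.
4·(-8.5 − T) = 15.5 − T → 3·T = -34 − 15.5 = -49.5.
T = -49.5/3 = -16.5 dBu.

-16.5 dBu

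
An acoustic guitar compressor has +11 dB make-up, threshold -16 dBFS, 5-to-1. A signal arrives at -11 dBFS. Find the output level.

-4 dBFS

-11 dBFS sits 5 dB over threshold.
5:1 compression reduces that to 5/5 = 1 dB over.
So the level is -16 + 1 = -15 dBFS; make-up adds 11 dB, giving -4 dBFS.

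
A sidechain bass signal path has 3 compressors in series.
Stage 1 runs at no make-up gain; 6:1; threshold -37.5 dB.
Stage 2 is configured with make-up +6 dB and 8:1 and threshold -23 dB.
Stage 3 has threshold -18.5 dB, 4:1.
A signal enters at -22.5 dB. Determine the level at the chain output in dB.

-29 dB

Stage 1: -22.5 dB is 15 dB over -37.5 dB; at 6:1 that becomes 2.5 dB over, giving -35 dB.
Stage 2: -35 dB is at or below the -23 dB threshold — no compression; make-up brings it to -29 dB.
Stage 3: -29 dB ≤ -18.5 dB, so stage 3 doesn't engage; output -29 dB.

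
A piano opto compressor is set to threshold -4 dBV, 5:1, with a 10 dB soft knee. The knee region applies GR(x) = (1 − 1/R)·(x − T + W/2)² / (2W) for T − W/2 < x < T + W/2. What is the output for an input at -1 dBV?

-3.56 dBV

x − T + W/2 = -1 − (-4) + 5 = 8.
GR = (1 − 1/5) × 8² / 20 = 0.8 × 64 / 20 = 2.56 dB.
Output = -1 − 2.56 = -3.56 dBV.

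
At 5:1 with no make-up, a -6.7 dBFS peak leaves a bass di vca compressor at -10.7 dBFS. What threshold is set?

Let T be the threshold. Output overshoot = (input overshoot)/R, so -10.7 − T = (-6.7 − T)/5.
5·(-10.7 − T) = -6.7 − T → 4·T = -53.5 − (-6.7) = -46.8.
T = -46.8/4 = -11.7 dBFS.

-11.7 dBFS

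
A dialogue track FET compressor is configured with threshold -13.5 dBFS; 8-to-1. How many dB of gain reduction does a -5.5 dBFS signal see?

7 dB

-5.5 dBFS exceeds the threshold by 8 dB.
A 8:1 ratio leaves 1 dB of that excess.
So the signal is attenuated by 8 − 1 = 7 dB.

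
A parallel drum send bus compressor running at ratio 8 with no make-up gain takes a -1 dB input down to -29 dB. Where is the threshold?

Let T be the threshold. Output overshoot = (input overshoot)/R, so -29 − T = (-1 − T)/8.
8·(-29 − T) = -1 − T → 7·T = -232 − (-1) = -231.
T = -231/7 = -33 dB.

-33 dB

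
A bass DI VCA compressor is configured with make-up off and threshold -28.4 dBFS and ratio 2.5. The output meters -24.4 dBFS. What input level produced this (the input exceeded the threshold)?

-18.4 dBFS

Post-compression overshoot = -24.4 − (-28.4) = 4 dB.
Input overshoot = R × output overshoot = 10 dB → input = -28.4 + 10 = -18.4 dBFS.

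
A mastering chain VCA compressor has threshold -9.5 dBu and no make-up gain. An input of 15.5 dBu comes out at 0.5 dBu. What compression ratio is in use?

2.5:1

Input overshoot = 15.5 − (-9.5) = 25 dB; output overshoot = 0.5 − (-9.5) = 10 dB.
Ratio = 25 / 10 = 2.5.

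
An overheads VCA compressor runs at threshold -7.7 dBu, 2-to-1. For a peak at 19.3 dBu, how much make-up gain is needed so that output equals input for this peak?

13.5 dB

Without make-up, output = threshold + overshoot/2 = -7.7 + 13.5 = 5.8 dBu.
Gap to target: 13.5 dB.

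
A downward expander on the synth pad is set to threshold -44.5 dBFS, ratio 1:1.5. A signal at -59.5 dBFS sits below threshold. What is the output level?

-67 dBFS

Below threshold, a 1:1.5 expander applies gain = (1.5−1)×(T − x) of attenuation.
(1.5−1) × 15 = 7.5 dB, so output = -59.5 − 7.5 = -67 dBFS.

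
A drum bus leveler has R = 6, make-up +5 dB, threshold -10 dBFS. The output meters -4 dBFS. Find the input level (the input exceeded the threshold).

Before make-up, the level was -4 − 5 = -9 dBFS.
That's 1 dB above the -10 dBFS threshold.
Undo the ratio: input overshoot = 1 × 6 = 6 dB, giving input = -4 dBFS.

-4 dBFS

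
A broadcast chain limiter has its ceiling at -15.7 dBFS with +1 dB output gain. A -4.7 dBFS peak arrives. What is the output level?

-14.7 dBFS

The limiter clamps the peak to its -15.7 dBFS ceiling.
Output gain then adds 1 dB: -15.7 + 1 = -14.7 dBFS.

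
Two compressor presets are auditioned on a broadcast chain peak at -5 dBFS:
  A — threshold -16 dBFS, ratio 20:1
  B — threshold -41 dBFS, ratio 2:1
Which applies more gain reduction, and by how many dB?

A: overshoot 11 dB → output overshoot 0.55 dB → GR 10.45 dB.
B: overshoot 36 dB → output overshoot 18 dB → GR 18 dB.
Difference: 7.55 dB in favour of B.

B, by 7.55 dB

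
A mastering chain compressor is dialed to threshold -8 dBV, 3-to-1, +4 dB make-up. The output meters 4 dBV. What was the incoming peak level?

16 dBV

Stripping the +4 dB make-up gives 0 dBV at the gain stage.
That's 8 dB above the -8 dBV threshold.
Input overshoot = R × output overshoot = 24 dB → input = -8 + 24 = 16 dBV.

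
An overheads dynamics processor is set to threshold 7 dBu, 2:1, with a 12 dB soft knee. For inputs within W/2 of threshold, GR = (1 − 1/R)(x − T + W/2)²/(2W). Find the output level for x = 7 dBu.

x − T + W/2 = 7 − 7 + 6 = 6.
GR = (1 − 1/2) × 6² / 24 = 0.5 × 36 / 24 = 0.75 dB.
Output = 7 − 0.75 = 6.25 dBu.

6.25 dBu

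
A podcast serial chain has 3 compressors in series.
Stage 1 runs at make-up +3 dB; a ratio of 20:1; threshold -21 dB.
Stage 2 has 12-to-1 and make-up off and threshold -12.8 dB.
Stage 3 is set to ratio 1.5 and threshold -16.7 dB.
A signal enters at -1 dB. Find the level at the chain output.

Stage 1: 20 dB above -21 dB, reduced 20:1 to 1 dB above → -20 dB; +3 dB make-up → -17 dB.
Stage 2: -17 dB is at or below the -12.8 dB threshold — no compression; output -17 dB.
Stage 3: -17 dB is at or below the -16.7 dB threshold — no compression; output -17 dB.

-17 dB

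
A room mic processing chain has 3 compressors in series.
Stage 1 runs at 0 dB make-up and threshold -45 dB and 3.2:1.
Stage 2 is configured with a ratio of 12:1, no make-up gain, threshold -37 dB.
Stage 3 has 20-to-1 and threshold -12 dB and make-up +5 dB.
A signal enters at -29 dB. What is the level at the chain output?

Stage 1: 16 dB above -45 dB, reduced 3.2:1 to 5 dB above → -40 dB.
Stage 2: below threshold (-40 ≤ -37); passes unchanged; output -40 dB.
Stage 3: below threshold (-40 ≤ -12); passes unchanged; make-up brings it to -35 dB.

-35 dB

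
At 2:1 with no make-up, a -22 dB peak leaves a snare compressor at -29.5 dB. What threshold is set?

-37 dB

Input is 15 dB above T (since output overshoot × R = input overshoot: (-29.5 − T)·2 = -22 − T gives T = -37 dB).
Check: -37 + (-22 − (-37))/2 = -37 + 7.5 = -29.5 dB. ✓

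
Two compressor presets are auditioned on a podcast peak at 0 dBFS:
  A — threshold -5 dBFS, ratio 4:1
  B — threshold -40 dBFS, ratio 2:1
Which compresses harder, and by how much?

B, by 16.25 dB

A: GR = 5 − 5/4 = 3.75 dB.
B: GR = 40 − 40/2 = 20 dB.
Difference: 16.25 dB in favour of B.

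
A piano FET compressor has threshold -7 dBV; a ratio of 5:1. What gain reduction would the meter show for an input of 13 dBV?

16 dB

Overshoot = 13 − (-7) = 20 dB.
After 5:1 compression the overshoot becomes 20/5 = 4 dB.
Gain reduction = 20 − 4 = 16 dB.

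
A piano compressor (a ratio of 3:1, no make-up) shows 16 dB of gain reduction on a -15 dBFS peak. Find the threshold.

Gain reduction = -15 − (-31) = 16 dB; output overshoot = GR / (R − 1) = 16 / 2 = 8 dB.
Threshold = output − output overshoot = -31 − 8 = -39 dBFS.

-39 dBFS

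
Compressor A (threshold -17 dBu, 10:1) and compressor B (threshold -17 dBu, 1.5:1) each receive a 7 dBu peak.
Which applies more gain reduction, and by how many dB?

A, by 13.6 dB

A: GR = 24 − 24/10 = 21.6 dB.
B: GR = 24 − 24/1.5 = 8 dB.
A reduces 13.6 dB more.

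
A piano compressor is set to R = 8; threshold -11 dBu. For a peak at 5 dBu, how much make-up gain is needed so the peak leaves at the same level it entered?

The peak compresses to -11 + 16/8 = -9 dBu.
To reach 5 dBu requires 5 − (-9) = 14 dB of make-up.

14 dB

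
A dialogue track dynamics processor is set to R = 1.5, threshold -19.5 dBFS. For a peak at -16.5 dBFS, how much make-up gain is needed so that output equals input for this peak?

1 dB

The peak compresses to -19.5 + 3/1.5 = -17.5 dBFS.
To reach -16.5 dBFS requires -16.5 − (-17.5) = 1 dB of make-up.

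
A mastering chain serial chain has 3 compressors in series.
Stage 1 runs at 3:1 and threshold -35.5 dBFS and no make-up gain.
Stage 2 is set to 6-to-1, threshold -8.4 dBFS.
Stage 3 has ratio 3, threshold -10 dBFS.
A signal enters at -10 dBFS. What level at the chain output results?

-27 dBFS

Stage 1: -10 dBFS is 25.5 dB over -35.5 dBFS; at 3:1 that becomes 8.5 dB over, giving -27 dBFS.
Stage 2: -27 dBFS is at or below the -8.4 dBFS threshold — no compression; output -27 dBFS.
Stage 3: -27 dBFS is at or below the -10 dBFS threshold — no compression; output -27 dBFS.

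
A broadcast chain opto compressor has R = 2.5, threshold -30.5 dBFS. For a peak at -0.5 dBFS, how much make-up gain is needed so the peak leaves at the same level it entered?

Without make-up, output = threshold + overshoot/2.5 = -30.5 + 12 = -18.5 dBFS.
Gap to target: 18 dB.

18 dB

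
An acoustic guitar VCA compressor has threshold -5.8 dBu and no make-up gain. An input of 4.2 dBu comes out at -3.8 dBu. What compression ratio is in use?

Input overshoot = 4.2 − (-5.8) = 10 dB; output overshoot = -3.8 − (-5.8) = 2 dB.
Ratio = 10 / 2 = 5.

5:1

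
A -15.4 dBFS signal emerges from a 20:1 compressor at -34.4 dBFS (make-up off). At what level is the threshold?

Let T be the threshold. Output overshoot = (input overshoot)/R, so -34.4 − T = (-15.4 − T)/20.
20·(-34.4 − T) = -15.4 − T → 19·T = -688 − (-15.4) = -672.6.
T = -672.6/19 = -35.4 dBFS.

-35.4 dBFS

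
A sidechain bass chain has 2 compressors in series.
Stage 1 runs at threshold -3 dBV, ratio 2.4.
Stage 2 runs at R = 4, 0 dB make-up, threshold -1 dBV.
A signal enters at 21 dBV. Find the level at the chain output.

1 dBV

Stage 1: 24 dB above -3 dBV, reduced 2.4:1 to 10 dB above → 7 dBV.
Stage 2: 7 dBV is 8 dB over -1 dBV; at 4:1 that becomes 2 dB over, giving 1 dBV.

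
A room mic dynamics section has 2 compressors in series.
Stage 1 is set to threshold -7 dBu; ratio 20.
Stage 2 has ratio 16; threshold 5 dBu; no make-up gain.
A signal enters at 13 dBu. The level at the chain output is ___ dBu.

-6 dBu

Stage 1: 13 dBu is 20 dB over -7 dBu; at 20:1 that becomes 1 dB over, giving -6 dBu.
Stage 2: -6 dBu is at or below the 5 dBu threshold — no compression; output -6 dBu.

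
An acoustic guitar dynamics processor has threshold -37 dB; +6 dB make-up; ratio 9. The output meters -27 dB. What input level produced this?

-1 dB

Stripping the +6 dB make-up gives -33 dB at the gain stage.
The compressed level sits -33 − (-37) = 4 dB over threshold.
Before 9:1 compression the overshoot was 4 × 9 = 36 dB, so input = -37 + 36 = -1 dB.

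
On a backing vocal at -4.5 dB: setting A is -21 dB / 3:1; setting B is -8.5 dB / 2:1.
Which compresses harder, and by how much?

A: GR = 16.5 − 16.5/3 = 11 dB.
B: GR = 4 − 4/2 = 2 dB.
A reduces 9 dB more.

A, by 9 dB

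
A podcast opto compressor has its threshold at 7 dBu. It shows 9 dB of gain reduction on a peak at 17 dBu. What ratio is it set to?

10:1

Input overshoot = 17 − 7 = 10 dB.
Output overshoot = 10 − 9 = 1 dB.
Ratio = input overshoot / output overshoot = 10 / 1 = 10.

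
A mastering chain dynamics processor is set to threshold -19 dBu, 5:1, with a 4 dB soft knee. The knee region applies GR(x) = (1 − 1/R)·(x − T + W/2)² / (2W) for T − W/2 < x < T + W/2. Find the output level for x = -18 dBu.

x − T + W/2 = -18 − (-19) + 2 = 3.
GR = (1 − 1/5) × 3² / 8 = 0.8 × 9 / 8 = 0.9 dB.
Output = -18 − 0.9 = -18.9 dBu.

-18.9 dBu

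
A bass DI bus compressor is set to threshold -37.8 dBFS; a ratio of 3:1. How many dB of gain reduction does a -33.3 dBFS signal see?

3 dB

The signal is 4.5 dB above threshold.
At 3:1, output sits 4.5/3 = 1.5 dB above threshold.
Gain reduction = 4.5 − 1.5 = 3 dB.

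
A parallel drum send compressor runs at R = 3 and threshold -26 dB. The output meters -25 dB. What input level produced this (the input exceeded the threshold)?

Post-compression overshoot = -25 − (-26) = 1 dB.
Undo the ratio: input overshoot = 1 × 3 = 3 dB, giving input = -23 dB.

-23 dB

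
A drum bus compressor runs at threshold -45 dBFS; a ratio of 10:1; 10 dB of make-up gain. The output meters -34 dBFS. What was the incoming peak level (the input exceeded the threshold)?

-35 dBFS

Remove make-up: -34 − 10 = -44 dBFS.
The compressed level sits -44 − (-45) = 1 dB over threshold.
Input overshoot = R × output overshoot = 10 dB → input = -45 + 10 = -35 dBFS.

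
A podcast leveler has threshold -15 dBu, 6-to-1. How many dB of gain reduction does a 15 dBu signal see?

Overshoot = 15 − (-15) = 30 dB.
After 6:1 compression the overshoot becomes 30/6 = 5 dB.
Gain reduction = 30 − 5 = 25 dB.

25 dB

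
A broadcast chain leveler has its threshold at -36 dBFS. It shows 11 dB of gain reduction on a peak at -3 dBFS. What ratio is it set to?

Input overshoot = -3 − (-36) = 33 dB.
Output overshoot = 33 − 11 = 22 dB.
Ratio = input overshoot / output overshoot = 33 / 22 = 1.5.

1.5:1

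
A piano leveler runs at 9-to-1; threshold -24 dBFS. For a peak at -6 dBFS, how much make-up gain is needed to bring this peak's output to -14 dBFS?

8 dB

The peak compresses to -24 + 18/9 = -22 dBFS.
To reach -14 dBFS requires -14 − (-22) = 8 dB of make-up.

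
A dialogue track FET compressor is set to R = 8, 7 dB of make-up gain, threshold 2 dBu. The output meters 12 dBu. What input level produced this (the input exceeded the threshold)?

26 dBu

Remove make-up: 12 − 7 = 5 dBu.
That's 3 dB above the 2 dBu threshold.
Input overshoot = R × output overshoot = 24 dB → input = 2 + 24 = 26 dBu.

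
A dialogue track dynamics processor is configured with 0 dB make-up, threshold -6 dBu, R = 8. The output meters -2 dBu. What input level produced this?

Post-compression overshoot = -2 − (-6) = 4 dB.
Undo the ratio: input overshoot = 4 × 8 = 32 dB, giving input = 26 dBu.

26 dBu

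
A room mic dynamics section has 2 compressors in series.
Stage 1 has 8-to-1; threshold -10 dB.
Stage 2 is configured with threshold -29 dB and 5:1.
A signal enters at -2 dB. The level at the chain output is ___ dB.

Stage 1: overshoot 8 dB → 8/8 = 1 dB → -9 dB.
Stage 2: -9 dB is 20 dB over -29 dB; at 5:1 that becomes 4 dB over, giving -25 dB.

-25 dB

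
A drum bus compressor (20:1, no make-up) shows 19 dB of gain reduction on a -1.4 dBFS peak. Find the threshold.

Let T be the threshold. Output overshoot = (input overshoot)/R, so -20.4 − T = (-1.4 − T)/20.
20·(-20.4 − T) = -1.4 − T → 19·T = -408 − (-1.4) = -406.6.
T = -406.6/19 = -21.4 dBFS.

-21.4 dBFS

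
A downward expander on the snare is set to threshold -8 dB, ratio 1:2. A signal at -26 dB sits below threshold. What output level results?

-44 dB

Below threshold, a 1:2 expander applies gain = (2−1)×(T − x) of attenuation.
(2−1) × 18 = 18 dB, so output = -26 − 18 = -44 dB.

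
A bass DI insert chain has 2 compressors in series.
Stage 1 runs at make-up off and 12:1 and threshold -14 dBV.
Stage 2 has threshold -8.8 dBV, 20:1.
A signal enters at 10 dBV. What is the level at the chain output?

-12 dBV

Stage 1: overshoot 24 dB → 24/12 = 2 dB → -12 dBV.
Stage 2: -12 dBV is at or below the -8.8 dBV threshold — no compression; output -12 dBV.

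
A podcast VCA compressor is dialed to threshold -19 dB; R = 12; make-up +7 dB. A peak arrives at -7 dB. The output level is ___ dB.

-11 dB

Overshoot: -7 − (-19) = 12 dB.
The 12 dB excess becomes 1 dB after 12:1 reduction.
So the level is -19 + 1 = -18 dB; make-up adds 7 dB, giving -11 dB.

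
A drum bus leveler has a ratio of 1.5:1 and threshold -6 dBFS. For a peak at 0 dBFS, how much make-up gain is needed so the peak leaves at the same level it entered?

The peak compresses to -6 + 6/1.5 = -2 dBFS.
To reach 0 dBFS requires 0 − (-2) = 2 dB of make-up.

2 dB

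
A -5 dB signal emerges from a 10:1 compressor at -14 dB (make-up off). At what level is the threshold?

-15 dB

Let T be the threshold. Output overshoot = (input overshoot)/R, so -14 − T = (-5 − T)/10.
10·(-14 − T) = -5 − T → 9·T = -140 − (-5) = -135.
T = -135/9 = -15 dB.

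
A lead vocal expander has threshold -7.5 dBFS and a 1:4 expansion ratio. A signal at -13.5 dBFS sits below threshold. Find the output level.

The input is 6 dB below the -7.5 dBFS threshold.
A 1:4 expander multiplies undershoot by 4: 6 × 4 = 24 dB below threshold.
Output = -7.5 − 24 = -31.5 dBFS.

-31.5 dBFS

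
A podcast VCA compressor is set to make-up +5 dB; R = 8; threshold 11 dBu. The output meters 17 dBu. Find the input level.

19 dBu

Stripping the +5 dB make-up gives 12 dBu at the gain stage.
Post-compression overshoot = 12 − 11 = 1 dB.
Before 8:1 compression the overshoot was 1 × 8 = 8 dB, so input = 11 + 8 = 19 dBu.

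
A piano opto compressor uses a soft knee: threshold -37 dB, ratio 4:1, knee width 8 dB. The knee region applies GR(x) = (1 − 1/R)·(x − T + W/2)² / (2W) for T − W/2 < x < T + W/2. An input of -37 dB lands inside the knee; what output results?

x − T + W/2 = -37 − (-37) + 4 = 4.
GR = (1 − 1/4) × 4² / 16 = 0.75 × 16 / 16 = 0.75 dB.
Output = -37 − 0.75 = -37.75 dB.

-37.75 dB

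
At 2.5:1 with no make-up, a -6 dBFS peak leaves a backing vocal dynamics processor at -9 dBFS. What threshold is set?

Let T be the threshold. Output overshoot = (input overshoot)/R, so -9 − T = (-6 − T)/2.5.
2.5·(-9 − T) = -6 − T → 1.5·T = -22.5 − (-6) = -16.5.
T = -16.5/1.5 = -11 dBFS.

-11 dBFS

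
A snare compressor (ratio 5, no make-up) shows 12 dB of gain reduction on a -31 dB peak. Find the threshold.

Input is 15 dB above T (since output overshoot × R = input overshoot: (-43 − T)·5 = -31 − T gives T = -46 dB).
Check: -46 + (-31 − (-46))/5 = -46 + 3 = -43 dB. ✓

-46 dB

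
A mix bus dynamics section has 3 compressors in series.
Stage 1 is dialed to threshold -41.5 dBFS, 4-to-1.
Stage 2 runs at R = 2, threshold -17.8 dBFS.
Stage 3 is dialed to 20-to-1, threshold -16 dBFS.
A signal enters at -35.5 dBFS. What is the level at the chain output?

-40 dBFS

Stage 1: 6 dB above -41.5 dBFS, reduced 4:1 to 1.5 dB above → -40 dBFS.
Stage 2: -40 dBFS ≤ -17.8 dBFS, so stage 2 doesn't engage; output -40 dBFS.
Stage 3: -40 dBFS ≤ -16 dBFS, so stage 3 doesn't engage; output -40 dBFS.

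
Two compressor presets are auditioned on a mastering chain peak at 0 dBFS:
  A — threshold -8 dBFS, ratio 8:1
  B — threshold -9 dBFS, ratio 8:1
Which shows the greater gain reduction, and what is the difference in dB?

A: GR = 8 − 8/8 = 7 dB.
B: GR = 9 − 9/8 = 7.875 dB.
B applies 0.875 dB more gain reduction.

B, by 0.875 dB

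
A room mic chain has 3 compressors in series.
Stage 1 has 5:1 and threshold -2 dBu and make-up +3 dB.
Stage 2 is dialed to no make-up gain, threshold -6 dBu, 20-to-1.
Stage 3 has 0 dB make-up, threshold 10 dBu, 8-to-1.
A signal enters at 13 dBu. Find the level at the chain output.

Stage 1: 13 dBu is 15 dB over -2 dBu; at 5:1 that becomes 3 dB over, giving 1 dBu; +3 dB make-up → 4 dBu.
Stage 2: 4 dBu is 10 dB over -6 dBu; at 20:1 that becomes 0.5 dB over, giving -5.5 dBu.
Stage 3: -5.5 dBu ≤ 10 dBu, so stage 3 doesn't engage; output -5.5 dBu.

-5.5 dBu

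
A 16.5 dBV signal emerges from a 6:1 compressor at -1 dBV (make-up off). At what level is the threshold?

-4.5 dBV

Gain reduction = 16.5 − (-1) = 17.5 dB; output overshoot = GR / (R − 1) = 17.5 / 5 = 3.5 dB.
Threshold = output − output overshoot = -1 − 3.5 = -4.5 dBV.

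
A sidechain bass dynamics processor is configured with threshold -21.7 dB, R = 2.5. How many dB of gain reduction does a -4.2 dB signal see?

-4.2 dB exceeds the threshold by 17.5 dB.
A 2.5:1 ratio leaves 7 dB of that excess.
GR = overshoot in − overshoot out = 17.5 − 7 = 10.5 dB.

10.5 dB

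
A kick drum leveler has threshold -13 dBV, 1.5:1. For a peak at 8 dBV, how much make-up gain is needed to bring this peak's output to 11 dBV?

10 dB

Overshoot 21 dB → 21/1.5 = 14 dB after compression, so the compressed level is -13 + 14 = 1 dBV.
Make-up = target − compressed = 11 − 1 = 10 dB.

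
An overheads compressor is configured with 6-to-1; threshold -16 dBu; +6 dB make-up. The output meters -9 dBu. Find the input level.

Stripping the +6 dB make-up gives -15 dBu at the gain stage.
Post-compression overshoot = -15 − (-16) = 1 dB.
Undo the ratio: input overshoot = 1 × 6 = 6 dB, giving input = -10 dBu.

-10 dBu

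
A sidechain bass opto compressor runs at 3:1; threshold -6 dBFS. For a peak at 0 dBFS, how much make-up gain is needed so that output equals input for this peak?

4 dB

The peak compresses to -6 + 6/3 = -4 dBFS.
To reach 0 dBFS requires 0 − (-4) = 4 dB of make-up.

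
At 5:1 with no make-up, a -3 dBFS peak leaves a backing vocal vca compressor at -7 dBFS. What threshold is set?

Input is 5 dB above T (since output overshoot × R = input overshoot: (-7 − T)·5 = -3 − T gives T = -8 dBFS).
Check: -8 + (-3 − (-8))/5 = -8 + 1 = -7 dBFS. ✓

-8 dBFS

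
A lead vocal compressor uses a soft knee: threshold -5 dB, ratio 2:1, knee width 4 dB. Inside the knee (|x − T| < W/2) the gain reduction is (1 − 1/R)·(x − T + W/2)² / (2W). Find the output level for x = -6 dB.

-6.0625 dB

x − T + W/2 = -6 − (-5) + 2 = 1.
GR = (1 − 1/2) × 1² / 8 = 0.5 × 1 / 8 = 0.0625 dB.
Output = -6 − 0.0625 = -6.0625 dB.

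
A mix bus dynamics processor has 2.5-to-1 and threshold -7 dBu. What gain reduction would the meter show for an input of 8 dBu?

9 dB

The signal is 15 dB above threshold.
At 2.5:1, output sits 15/2.5 = 6 dB above threshold.
Gain reduction = 15 − 6 = 9 dB.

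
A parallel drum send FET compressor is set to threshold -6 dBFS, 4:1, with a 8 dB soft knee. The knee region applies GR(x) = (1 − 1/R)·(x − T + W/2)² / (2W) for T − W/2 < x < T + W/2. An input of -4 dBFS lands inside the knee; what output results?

-5.6875 dBFS

x − T + W/2 = -4 − (-6) + 4 = 6.
GR = (1 − 1/4) × 6² / 16 = 0.75 × 36 / 16 = 1.6875 dB.
Output = -4 − 1.6875 = -5.6875 dBFS.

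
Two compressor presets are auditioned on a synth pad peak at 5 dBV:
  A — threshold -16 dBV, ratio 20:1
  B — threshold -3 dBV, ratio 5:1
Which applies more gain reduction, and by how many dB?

A: GR = 21 − 21/20 = 19.95 dB.
B: GR = 8 − 8/5 = 6.4 dB.
Difference: 13.55 dB in favour of A.

A, by 13.55 dB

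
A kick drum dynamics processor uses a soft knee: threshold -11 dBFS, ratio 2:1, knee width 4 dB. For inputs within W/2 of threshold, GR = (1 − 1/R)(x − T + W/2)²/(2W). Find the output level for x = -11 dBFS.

-11.25 dBFS

x − T + W/2 = -11 − (-11) + 2 = 2.
GR = (1 − 1/2) × 2² / 8 = 0.5 × 4 / 8 = 0.25 dB.
Output = -11 − 0.25 = -11.25 dBFS.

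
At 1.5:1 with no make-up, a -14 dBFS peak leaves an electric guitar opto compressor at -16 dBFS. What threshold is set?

Let T be the threshold. Output overshoot = (input overshoot)/R, so -16 − T = (-14 − T)/1.5.
1.5·(-16 − T) = -14 − T → 0.5·T = -24 − (-14) = -10.
T = -10/0.5 = -20 dBFS.

-20 dBFS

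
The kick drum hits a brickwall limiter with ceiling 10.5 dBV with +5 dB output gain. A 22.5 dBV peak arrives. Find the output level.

15.5 dBV

A brickwall limiter is an ∞:1 compressor: any input above the ceiling is clamped to 10.5 dBV.
Output gain then adds 5 dB: 10.5 + 5 = 15.5 dBV.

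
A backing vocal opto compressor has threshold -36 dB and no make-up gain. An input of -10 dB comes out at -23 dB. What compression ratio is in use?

2:1

Input overshoot = -10 − (-36) = 26 dB; output overshoot = -23 − (-36) = 13 dB.
Ratio = 26 / 13 = 2.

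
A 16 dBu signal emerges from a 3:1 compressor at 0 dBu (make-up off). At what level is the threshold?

-8 dBu

Input is 24 dB above T (since output overshoot × R = input overshoot: (0 − T)·3 = 16 − T gives T = -8 dBu).
Check: -8 + (16 − (-8))/3 = -8 + 8 = 0 dBu. ✓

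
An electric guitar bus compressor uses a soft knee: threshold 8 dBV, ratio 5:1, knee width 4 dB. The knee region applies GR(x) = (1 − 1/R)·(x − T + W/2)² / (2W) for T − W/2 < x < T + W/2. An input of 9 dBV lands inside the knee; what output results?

x − T + W/2 = 9 − 8 + 2 = 3.
GR = (1 − 1/5) × 3² / 8 = 0.8 × 9 / 8 = 0.9 dB.
Output = 9 − 0.9 = 8.1 dBV.

8.1 dBV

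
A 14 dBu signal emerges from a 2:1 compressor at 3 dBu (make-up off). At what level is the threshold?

Let T be the threshold. Output overshoot = (input overshoot)/R, so 3 − T = (14 − T)/2.
2·(3 − T) = 14 − T → 1·T = 6 − 14 = -8.
T = -8/1 = -8 dBu.

-8 dBu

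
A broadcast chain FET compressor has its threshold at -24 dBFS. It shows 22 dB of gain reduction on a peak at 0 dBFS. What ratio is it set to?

12:1

Input overshoot = 0 − (-24) = 24 dB.
Output overshoot = 24 − 22 = 2 dB.
Ratio = input overshoot / output overshoot = 24 / 2 = 12.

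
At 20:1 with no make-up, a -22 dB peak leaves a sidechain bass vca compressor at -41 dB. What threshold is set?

-42 dB

Let T be the threshold. Output overshoot = (input overshoot)/R, so -41 − T = (-22 − T)/20.
20·(-41 − T) = -22 − T → 19·T = -820 − (-22) = -798.
T = -798/19 = -42 dB.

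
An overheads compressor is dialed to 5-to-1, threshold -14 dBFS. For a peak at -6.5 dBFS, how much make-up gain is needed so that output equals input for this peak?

Overshoot 7.5 dB → 7.5/5 = 1.5 dB after compression, so the compressed level is -14 + 1.5 = -12.5 dBFS.
Make-up = target − compressed = -6.5 − (-12.5) = 6 dB.

6 dB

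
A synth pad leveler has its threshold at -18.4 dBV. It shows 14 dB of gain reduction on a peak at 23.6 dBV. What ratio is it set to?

1.5:1

Input overshoot = 23.6 − (-18.4) = 42 dB.
Output overshoot = 42 − 14 = 28 dB.
Ratio = input overshoot / output overshoot = 42 / 28 = 1.5.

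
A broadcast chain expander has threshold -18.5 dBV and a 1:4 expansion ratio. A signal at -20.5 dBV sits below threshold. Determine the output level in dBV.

-26.5 dBV

Undershoot = (-18.5) − (-20.5) = 2 dB.
At 1:4, that expands to 8 dB under threshold.
Output = -18.5 − 8 = -26.5 dBV.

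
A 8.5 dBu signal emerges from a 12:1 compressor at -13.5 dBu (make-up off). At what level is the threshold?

-15.5 dBu

Let T be the threshold. Output overshoot = (input overshoot)/R, so -13.5 − T = (8.5 − T)/12.
12·(-13.5 − T) = 8.5 − T → 11·T = -162 − 8.5 = -170.5.
T = -170.5/11 = -15.5 dBu.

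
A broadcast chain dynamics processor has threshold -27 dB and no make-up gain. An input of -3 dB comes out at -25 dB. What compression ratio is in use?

12:1

Input overshoot = -3 − (-27) = 24 dB; output overshoot = -25 − (-27) = 2 dB.
Ratio = 24 / 2 = 12.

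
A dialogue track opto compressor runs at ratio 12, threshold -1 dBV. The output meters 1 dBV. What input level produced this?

That's 2 dB above the -1 dBV threshold.
Input overshoot = R × output overshoot = 24 dB → input = -1 + 24 = 23 dBV.

23 dBV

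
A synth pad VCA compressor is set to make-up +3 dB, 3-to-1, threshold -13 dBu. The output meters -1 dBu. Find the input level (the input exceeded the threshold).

14 dBu

Before make-up, the level was -1 − 3 = -4 dBu.
That's 9 dB above the -13 dBu threshold.
Before 3:1 compression the overshoot was 9 × 3 = 27 dB, so input = -13 + 27 = 14 dBu.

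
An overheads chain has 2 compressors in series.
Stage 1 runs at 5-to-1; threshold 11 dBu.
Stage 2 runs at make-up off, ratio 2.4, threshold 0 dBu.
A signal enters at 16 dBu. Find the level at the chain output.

5 dBu

Stage 1: overshoot 5 dB → 5/5 = 1 dB → 12 dBu.
Stage 2: 12 dB above 0 dBu, reduced 2.4:1 to 5 dB above → 5 dBu.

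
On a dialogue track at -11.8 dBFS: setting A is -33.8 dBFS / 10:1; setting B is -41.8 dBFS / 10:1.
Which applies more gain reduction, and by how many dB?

A: overshoot 22 dB → output overshoot 2.2 dB → GR 19.8 dB.
B: overshoot 30 dB → output overshoot 3 dB → GR 27 dB.
B reduces 7.2 dB more.

B, by 7.2 dB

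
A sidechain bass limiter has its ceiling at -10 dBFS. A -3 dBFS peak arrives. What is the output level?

The limiter clamps the peak to its -10 dBFS ceiling.

-10 dBFS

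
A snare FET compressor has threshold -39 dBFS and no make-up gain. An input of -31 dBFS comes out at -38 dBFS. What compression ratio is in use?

Input overshoot = -31 − (-39) = 8 dB; output overshoot = -38 − (-39) = 1 dB.
Ratio = 8 / 1 = 8.

8:1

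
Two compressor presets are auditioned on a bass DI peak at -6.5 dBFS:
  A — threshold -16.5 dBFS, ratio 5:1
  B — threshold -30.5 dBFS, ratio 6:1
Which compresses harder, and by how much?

A: overshoot 10 dB → output overshoot 2 dB → GR 8 dB.
B: overshoot 24 dB → output overshoot 4 dB → GR 20 dB.
B applies 12 dB more gain reduction.

B, by 12 dB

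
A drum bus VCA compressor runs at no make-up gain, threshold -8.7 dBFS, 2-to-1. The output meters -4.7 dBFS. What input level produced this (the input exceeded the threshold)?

The compressed level sits -4.7 − (-8.7) = 4 dB over threshold.
Input overshoot = R × output overshoot = 8 dB → input = -8.7 + 8 = -0.7 dBFS.

-0.7 dBFS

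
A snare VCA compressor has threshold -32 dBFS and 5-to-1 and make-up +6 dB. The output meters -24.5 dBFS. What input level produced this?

-24.5 dBFS

Remove make-up: -24.5 − 6 = -30.5 dBFS.
That's 1.5 dB above the -32 dBFS threshold.
Before 5:1 compression the overshoot was 1.5 × 5 = 7.5 dB, so input = -32 + 7.5 = -24.5 dBFS.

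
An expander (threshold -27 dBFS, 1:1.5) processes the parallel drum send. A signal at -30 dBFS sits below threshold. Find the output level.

-31.5 dBFS

The input is 3 dB below the -27 dBFS threshold.
A 1:1.5 expander multiplies undershoot by 1.5: 3 × 1.5 = 4.5 dB below threshold.
Output = -27 − 4.5 = -31.5 dBFS.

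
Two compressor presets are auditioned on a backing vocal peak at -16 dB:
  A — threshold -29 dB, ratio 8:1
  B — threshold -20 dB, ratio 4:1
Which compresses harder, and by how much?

A: 13 dB over, compressed to 1.625 dB over, so 11.375 dB of GR.
B: 4 dB over, compressed to 1 dB over, so 3 dB of GR.
Difference: 8.375 dB in favour of A.

A, by 8.375 dB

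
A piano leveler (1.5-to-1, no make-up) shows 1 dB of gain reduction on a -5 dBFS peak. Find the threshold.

Gain reduction = -5 − (-6) = 1 dB; output overshoot = GR / (R − 1) = 1 / 0.5 = 2 dB.
Threshold = output − output overshoot = -6 − 2 = -8 dBFS.

-8 dBFS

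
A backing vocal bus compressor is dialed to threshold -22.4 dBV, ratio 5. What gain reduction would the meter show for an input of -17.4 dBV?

4 dB

-17.4 dBV exceeds the threshold by 5 dB.
At 5:1, output sits 5/5 = 1 dB above threshold.
So the signal is attenuated by 5 − 1 = 4 dB.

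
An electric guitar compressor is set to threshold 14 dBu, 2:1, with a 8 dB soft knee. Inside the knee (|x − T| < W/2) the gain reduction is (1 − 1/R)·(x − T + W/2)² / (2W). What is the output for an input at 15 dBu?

x − T + W/2 = 15 − 14 + 4 = 5.
GR = (1 − 1/2) × 5² / 16 = 0.5 × 25 / 16 = 0.78125 dB.
Output = 15 − 0.78125 = 14.21875 dBu.

14.21875 dBu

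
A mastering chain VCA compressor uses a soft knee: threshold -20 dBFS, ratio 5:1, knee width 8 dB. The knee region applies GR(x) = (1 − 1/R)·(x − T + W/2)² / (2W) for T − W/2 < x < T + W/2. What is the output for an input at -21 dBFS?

x − T + W/2 = -21 − (-20) + 4 = 3.
GR = (1 − 1/5) × 3² / 16 = 0.8 × 9 / 16 = 0.45 dB.
Output = -21 − 0.45 = -21.45 dBFS.

-21.45 dBFS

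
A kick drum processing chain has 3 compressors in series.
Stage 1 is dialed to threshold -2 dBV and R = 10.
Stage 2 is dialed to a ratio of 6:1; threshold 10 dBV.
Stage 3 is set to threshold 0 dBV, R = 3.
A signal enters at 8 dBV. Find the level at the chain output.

-1 dBV

Stage 1: 8 dBV is 10 dB over -2 dBV; at 10:1 that becomes 1 dB over, giving -1 dBV.
Stage 2: -1 dBV ≤ 10 dBV, so stage 2 doesn't engage; output -1 dBV.
Stage 3: -1 dBV ≤ 0 dBV, so stage 3 doesn't engage; output -1 dBV.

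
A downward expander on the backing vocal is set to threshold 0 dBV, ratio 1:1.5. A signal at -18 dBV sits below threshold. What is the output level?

-27 dBV

Undershoot = 0 − (-18) = 18 dB.
At 1:1.5, that expands to 27 dB under threshold.
Output = 0 − 27 = -27 dBV.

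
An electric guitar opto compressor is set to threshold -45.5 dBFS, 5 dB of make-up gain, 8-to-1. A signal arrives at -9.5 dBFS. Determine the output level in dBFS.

-36 dBFS

The input is 36 dB above the -45.5 dBFS threshold.
8:1 compression reduces that to 36/8 = 4.5 dB over.
Output = -45.5 + 4.5 = -41 dBFS; make-up adds 5 dB, giving -36 dBFS.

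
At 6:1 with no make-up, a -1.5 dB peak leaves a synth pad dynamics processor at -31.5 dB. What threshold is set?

Let T be the threshold. Output overshoot = (input overshoot)/R, so -31.5 − T = (-1.5 − T)/6.
6·(-31.5 − T) = -1.5 − T → 5·T = -189 − (-1.5) = -187.5.
T = -187.5/5 = -37.5 dB.

-37.5 dB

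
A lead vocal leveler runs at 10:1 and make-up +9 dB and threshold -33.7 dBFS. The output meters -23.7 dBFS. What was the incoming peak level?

-23.7 dBFS

Stripping the +9 dB make-up gives -32.7 dBFS at the gain stage.
Post-compression overshoot = -32.7 − (-33.7) = 1 dB.
Undo the ratio: input overshoot = 1 × 10 = 10 dB, giving input = -23.7 dBFS.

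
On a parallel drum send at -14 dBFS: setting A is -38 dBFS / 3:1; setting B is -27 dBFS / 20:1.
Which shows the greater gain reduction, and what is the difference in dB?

A, by 3.65 dB

A: 24 dB over, compressed to 8 dB over, so 16 dB of GR.
B: 13 dB over, compressed to 0.65 dB over, so 12.35 dB of GR.
A reduces 3.65 dB more.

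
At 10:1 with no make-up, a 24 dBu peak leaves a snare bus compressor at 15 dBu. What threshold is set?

14 dBu

Gain reduction = 24 − 15 = 9 dB; output overshoot = GR / (R − 1) = 9 / 9 = 1 dB.
Threshold = output − output overshoot = 15 − 1 = 14 dBu.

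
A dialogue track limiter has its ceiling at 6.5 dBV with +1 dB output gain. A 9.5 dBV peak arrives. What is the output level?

At ∞:1, everything above 6.5 dBV is held at the ceiling.
Output gain then adds 1 dB: 6.5 + 1 = 7.5 dBV.

7.5 dBV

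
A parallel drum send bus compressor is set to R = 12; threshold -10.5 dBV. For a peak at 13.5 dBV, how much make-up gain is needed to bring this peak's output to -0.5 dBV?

The peak compresses to -10.5 + 24/12 = -8.5 dBV.
To reach -0.5 dBV requires -0.5 − (-8.5) = 8 dB of make-up.

8 dB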